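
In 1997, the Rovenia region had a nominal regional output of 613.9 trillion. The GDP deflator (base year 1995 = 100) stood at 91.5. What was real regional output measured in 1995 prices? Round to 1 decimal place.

670.9 trillion

Real regional output = Nominal / (GDP deflator/100) = 613.9 / 0.915 = 670.93.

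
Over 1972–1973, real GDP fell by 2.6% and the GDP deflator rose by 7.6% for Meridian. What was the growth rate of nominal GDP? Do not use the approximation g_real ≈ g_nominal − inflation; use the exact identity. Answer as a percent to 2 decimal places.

4.80%

(1 + g_nom) = (1 + g_real)(1 + π) = 0.9740 × 1.0760 = 1.04802.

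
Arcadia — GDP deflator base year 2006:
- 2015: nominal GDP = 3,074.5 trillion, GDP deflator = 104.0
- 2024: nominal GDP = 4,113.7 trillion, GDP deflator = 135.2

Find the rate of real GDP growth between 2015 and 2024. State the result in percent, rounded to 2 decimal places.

2.92%

Real GDP 2015 = 3074.5 / 1.040 = 2956.25.
Real GDP 2024 = 4113.7 / 1.352 = 3042.68.
Real growth = 3042.68 / 2956.25 − 1 = 0.0292.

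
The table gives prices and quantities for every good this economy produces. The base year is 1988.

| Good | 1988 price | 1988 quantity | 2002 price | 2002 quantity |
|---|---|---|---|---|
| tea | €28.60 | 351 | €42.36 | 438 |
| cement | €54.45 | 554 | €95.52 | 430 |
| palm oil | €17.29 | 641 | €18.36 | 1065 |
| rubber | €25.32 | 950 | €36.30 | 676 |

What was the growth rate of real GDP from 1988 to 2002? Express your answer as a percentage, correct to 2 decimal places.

Real GDP 1988 = Nominal GDP 1988 = 28.60·351 + 54.45·554 + 17.29·641 + 25.32·950 = 75340.79.
Real GDP 2002 (at 1988 prices) = 28.60·438 + 54.45·430 + 17.29·1065 + 25.32·676 = 71470.47.
Real growth = 71470.47/75340.79 − 1 = -0.0514.

-5.14%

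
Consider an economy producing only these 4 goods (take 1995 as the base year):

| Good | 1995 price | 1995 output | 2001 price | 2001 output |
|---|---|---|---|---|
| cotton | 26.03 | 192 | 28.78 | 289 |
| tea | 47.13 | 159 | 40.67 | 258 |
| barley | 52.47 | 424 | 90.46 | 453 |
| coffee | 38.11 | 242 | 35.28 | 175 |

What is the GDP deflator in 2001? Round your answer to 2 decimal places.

Nominal GDP 2001 = 28.78·289 + 40.67·258 + 90.46·453 + 35.28·175 = 65962.66.
Real GDP 2001 (at 1995 prices) = 26.03·289 + 47.13·258 + 52.47·453 + 38.11·175 = 50120.37.
Deflator = Nominal/Real × 100 = 65962.66/50120.37 × 100 = 131.608.

131.61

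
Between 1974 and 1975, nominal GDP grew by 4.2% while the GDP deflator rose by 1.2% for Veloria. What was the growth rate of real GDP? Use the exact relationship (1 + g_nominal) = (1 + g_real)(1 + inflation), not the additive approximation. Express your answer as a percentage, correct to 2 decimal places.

(1 + g_nom) = (1 + g_real)(1 + π), so g_real = 1.0420 / 1.0120 − 1 = 0.02964.

2.96%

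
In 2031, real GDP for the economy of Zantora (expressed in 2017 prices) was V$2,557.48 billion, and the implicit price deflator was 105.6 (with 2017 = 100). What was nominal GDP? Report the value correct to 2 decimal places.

Nominal GDP = Real × (implicit price deflator/100) = 2557.48 × 1.056 = 2700.70.

V$2,700.70 billion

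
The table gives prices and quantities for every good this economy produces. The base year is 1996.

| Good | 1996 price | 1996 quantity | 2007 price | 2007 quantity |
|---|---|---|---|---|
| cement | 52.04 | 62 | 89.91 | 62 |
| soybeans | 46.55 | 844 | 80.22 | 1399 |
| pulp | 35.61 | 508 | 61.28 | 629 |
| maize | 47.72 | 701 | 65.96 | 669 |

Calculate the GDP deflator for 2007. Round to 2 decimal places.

Nominal GDP 2007 = 89.91·62 + 80.22·1399 + 61.28·629 + 65.96·669 = 200474.56.
Real GDP 2007 (at 1996 prices) = 52.04·62 + 46.55·1399 + 35.61·629 + 47.72·669 = 122673.30.
Deflator = Nominal/Real × 100 = 200474.56/122673.30 × 100 = 163.422.

163.42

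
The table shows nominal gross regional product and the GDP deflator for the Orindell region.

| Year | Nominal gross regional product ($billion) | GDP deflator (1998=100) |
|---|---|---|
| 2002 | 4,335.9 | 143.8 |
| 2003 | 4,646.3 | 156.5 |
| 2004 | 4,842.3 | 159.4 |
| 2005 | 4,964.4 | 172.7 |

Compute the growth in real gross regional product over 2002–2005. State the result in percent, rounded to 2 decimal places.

Real gross regional product 2002 = 4335.9/1.438 = 3015.23.
Real gross regional product 2005 = 4964.4/1.727 = 2874.58.
Change = 2874.58/3015.23 − 1 = -0.0466.

-4.66%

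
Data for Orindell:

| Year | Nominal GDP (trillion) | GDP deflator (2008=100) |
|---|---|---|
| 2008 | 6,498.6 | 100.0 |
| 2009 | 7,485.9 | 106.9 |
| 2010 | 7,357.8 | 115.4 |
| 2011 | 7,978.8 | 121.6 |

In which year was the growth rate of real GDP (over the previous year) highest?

2009: real = 7485.9/1.069 = 7002.71; growth vs 2008 (6498.60) = 7.76%.
2010: real = 7357.8/1.154 = 6375.91; growth vs 2009 (7002.71) = -8.95%.
2011: real = 7978.8/1.216 = 6561.51; growth vs 2010 (6375.91) = 2.91%.

2009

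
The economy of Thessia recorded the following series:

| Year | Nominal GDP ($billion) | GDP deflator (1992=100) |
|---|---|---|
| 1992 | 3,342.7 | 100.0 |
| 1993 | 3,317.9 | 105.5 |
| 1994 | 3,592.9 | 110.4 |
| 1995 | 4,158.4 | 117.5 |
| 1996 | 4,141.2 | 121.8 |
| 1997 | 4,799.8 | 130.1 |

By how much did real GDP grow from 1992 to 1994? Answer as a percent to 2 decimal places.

Real GDP 1992 = 3342.7/1.000 = 3342.70.
Real GDP 1994 = 3592.9/1.104 = 3254.44.
Change = 3254.44/3342.70 − 1 = -0.0264.

-2.64%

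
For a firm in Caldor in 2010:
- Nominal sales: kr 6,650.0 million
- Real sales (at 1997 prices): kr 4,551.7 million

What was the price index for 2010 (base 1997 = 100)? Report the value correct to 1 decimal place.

price index = (Nominal / Real) × 100 = 6650.0 / 4551.7 × 100 = 146.10.

146.1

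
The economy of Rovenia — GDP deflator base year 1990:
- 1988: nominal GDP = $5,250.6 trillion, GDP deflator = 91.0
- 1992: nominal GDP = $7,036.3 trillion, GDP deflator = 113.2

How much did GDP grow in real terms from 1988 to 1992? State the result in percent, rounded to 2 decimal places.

Deflate each year: 1988 → 5250.6/0.910 = 5769.89; 1992 → 7036.3/1.132 = 6215.81.
So real GDP changed by 6215.81/5769.89 − 1 = 0.0773, i.e. 7.73%.

7.73%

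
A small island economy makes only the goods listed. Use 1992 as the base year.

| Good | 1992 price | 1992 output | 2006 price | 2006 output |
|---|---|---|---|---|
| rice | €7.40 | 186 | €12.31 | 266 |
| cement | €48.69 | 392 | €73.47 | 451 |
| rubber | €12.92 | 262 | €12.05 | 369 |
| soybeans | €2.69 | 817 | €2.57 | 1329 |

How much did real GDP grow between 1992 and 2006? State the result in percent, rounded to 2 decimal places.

Real GDP 1992 = Nominal GDP 1992 = 7.40·186 + 48.69·392 + 12.92·262 + 2.69·817 = 26045.65.
Real GDP 2006 (at 1992 prices) = 7.40·266 + 48.69·451 + 12.92·369 + 2.69·1329 = 32270.08.
Real growth = 32270.08/26045.65 − 1 = 0.2390.

23.90%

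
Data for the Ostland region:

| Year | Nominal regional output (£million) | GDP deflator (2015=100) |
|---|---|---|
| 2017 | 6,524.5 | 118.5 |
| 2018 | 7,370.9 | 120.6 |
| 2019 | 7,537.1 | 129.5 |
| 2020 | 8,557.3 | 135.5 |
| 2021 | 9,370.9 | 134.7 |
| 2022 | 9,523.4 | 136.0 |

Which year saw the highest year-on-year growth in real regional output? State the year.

2018: real = 7370.9/1.206 = 6111.86; growth vs 2017 (5505.91) = 11.01%.
2019: real = 7537.1/1.295 = 5820.15; growth vs 2018 (6111.86) = -4.77%.
2020: real = 8557.3/1.355 = 6315.35; growth vs 2019 (5820.15) = 8.51%.
2021: real = 9370.9/1.347 = 6956.87; growth vs 2020 (6315.35) = 10.16%.
2022: real = 9523.4/1.360 = 7002.50; growth vs 2021 (6956.87) = 0.66%.

2018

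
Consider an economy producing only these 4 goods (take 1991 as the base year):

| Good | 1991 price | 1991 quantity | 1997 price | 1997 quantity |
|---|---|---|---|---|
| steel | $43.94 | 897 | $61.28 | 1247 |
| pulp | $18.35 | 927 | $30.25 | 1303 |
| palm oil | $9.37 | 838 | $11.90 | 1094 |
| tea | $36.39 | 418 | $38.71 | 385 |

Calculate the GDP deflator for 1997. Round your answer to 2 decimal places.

139.62

Nominal GDP 1997 = 61.28·1247 + 30.25·1303 + 11.90·1094 + 38.71·385 = 143753.86.
Real GDP 1997 (at 1991 prices) = 43.94·1247 + 18.35·1303 + 9.37·1094 + 36.39·385 = 102964.16.
Deflator = Nominal/Real × 100 = 143753.86/102964.16 × 100 = 139.615.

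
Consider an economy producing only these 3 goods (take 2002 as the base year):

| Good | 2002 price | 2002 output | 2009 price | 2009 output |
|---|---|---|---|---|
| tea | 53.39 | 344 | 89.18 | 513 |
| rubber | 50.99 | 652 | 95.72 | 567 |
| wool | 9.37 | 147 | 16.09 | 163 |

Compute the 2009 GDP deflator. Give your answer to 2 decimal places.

177.50

Nominal GDP 2009 = 89.18·513 + 95.72·567 + 16.09·163 = 102645.25.
Real GDP 2009 (at 2002 prices) = 53.39·513 + 50.99·567 + 9.37·163 = 57827.71.
Deflator = Nominal/Real × 100 = 102645.25/57827.71 × 100 = 177.502.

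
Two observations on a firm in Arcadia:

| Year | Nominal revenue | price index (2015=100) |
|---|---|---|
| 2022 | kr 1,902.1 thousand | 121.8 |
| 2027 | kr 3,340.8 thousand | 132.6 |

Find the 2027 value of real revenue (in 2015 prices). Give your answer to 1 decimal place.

kr 2,519.5 thousand

Real revenue = Nominal / (price index/100) = 3340.8 / 1.326 = 2519.46.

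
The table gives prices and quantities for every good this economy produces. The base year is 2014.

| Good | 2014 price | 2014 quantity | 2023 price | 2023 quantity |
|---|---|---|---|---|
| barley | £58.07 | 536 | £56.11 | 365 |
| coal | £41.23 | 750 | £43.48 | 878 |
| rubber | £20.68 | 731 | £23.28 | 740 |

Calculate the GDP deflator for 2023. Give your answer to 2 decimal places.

104.38

Nominal GDP 2023 = 56.11·365 + 43.48·878 + 23.28·740 = 75882.79.
Real GDP 2023 (at 2014 prices) = 58.07·365 + 41.23·878 + 20.68·740 = 72698.69.
Deflator = Nominal/Real × 100 = 75882.79/72698.69 × 100 = 104.380.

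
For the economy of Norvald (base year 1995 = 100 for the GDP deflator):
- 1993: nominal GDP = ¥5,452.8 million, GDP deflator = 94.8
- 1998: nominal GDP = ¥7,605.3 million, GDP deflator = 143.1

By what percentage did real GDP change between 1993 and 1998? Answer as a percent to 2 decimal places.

-7.60%

Real GDP 1993 = 5452.8 / 0.948 = 5751.90.
Real GDP 1998 = 7605.3 / 1.431 = 5314.68.
Real growth = 5314.68 / 5751.90 − 1 = -0.0760.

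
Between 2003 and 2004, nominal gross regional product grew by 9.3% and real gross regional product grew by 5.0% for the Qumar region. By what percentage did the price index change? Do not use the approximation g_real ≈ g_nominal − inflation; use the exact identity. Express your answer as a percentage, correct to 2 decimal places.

4.10%

(1 + g_nom) = (1 + g_real)(1 + π), so π = 1.0930 / 1.0500 − 1 = 0.04095.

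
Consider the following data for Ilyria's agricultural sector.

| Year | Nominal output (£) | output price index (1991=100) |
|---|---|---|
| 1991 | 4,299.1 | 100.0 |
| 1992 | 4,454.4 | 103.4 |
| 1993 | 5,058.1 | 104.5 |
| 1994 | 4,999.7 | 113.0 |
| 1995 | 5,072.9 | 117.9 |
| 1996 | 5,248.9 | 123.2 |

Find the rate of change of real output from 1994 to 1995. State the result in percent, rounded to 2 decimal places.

Real output 1994 = 4999.7/1.130 = 4424.51.
Real output 1995 = 5072.9/1.179 = 4302.71.
Change = 4302.71/4424.51 − 1 = -0.0275.

-2.75%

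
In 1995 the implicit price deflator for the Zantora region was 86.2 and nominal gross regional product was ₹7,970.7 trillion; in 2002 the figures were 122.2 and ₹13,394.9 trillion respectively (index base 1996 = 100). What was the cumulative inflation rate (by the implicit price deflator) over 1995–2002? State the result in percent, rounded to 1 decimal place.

Price-level change = 122.2 / 86.2 − 1 = 0.4176.

41.8%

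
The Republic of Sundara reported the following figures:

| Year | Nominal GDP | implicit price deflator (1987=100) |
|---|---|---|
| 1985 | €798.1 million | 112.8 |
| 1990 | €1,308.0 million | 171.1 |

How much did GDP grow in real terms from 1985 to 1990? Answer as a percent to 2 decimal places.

8.05%

Real GDP 1985 = 798.1 / 1.128 = 707.54.
Real GDP 1990 = 1308.0 / 1.711 = 764.47.
Real growth = 764.47 / 707.54 − 1 = 0.0805.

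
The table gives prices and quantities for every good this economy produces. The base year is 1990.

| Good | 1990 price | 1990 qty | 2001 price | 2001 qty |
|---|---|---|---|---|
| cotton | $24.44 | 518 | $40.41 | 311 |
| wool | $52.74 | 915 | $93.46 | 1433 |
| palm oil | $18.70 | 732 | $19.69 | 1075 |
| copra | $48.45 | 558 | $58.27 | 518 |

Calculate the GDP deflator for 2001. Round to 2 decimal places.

154.11

Nominal GDP 2001 = 40.41·311 + 93.46·1433 + 19.69·1075 + 58.27·518 = 197846.30.
Real GDP 2001 (at 1990 prices) = 24.44·311 + 52.74·1433 + 18.70·1075 + 48.45·518 = 128376.86.
Deflator = Nominal/Real × 100 = 197846.30/128376.86 × 100 = 154.114.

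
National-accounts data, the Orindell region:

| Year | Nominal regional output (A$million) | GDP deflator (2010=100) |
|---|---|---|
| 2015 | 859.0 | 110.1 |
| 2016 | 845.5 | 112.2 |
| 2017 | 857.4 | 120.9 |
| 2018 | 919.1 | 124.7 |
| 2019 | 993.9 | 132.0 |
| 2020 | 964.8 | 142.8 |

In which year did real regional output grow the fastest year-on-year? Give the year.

2018

2016: real = 845.5/1.122 = 753.57; growth vs 2015 (780.20) = -3.41%.
2017: real = 857.4/1.209 = 709.18; growth vs 2016 (753.57) = -5.89%.
2018: real = 919.1/1.247 = 737.05; growth vs 2017 (709.18) = 3.93%.
2019: real = 993.9/1.320 = 752.95; growth vs 2018 (737.05) = 2.16%.
2020: real = 964.8/1.428 = 675.63; growth vs 2019 (752.95) = -10.27%.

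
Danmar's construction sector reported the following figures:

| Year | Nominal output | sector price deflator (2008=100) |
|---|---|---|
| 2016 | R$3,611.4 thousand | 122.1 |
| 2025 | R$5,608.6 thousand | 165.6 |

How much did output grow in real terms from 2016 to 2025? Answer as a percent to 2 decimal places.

Real output 2016 = 3611.4 / 1.221 = 2957.74.
Real output 2025 = 5608.6 / 1.656 = 3386.84.
Real growth = 3386.84 / 2957.74 − 1 = 0.1451.

14.51%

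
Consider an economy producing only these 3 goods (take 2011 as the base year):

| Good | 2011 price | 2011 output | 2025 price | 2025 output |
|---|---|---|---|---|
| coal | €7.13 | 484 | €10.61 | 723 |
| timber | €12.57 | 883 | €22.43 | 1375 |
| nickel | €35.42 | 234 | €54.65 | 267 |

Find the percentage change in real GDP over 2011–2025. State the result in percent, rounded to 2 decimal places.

Real GDP 2011 = Nominal GDP 2011 = 7.13·484 + 12.57·883 + 35.42·234 = 22838.51.
Real GDP 2025 (at 2011 prices) = 7.13·723 + 12.57·1375 + 35.42·267 = 31895.88.
Real growth = 31895.88/22838.51 − 1 = 0.3966.

39.66%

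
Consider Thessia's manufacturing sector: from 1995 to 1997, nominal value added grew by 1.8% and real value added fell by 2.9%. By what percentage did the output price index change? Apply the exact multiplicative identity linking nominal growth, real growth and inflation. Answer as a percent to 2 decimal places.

(1 + g_nom) = (1 + g_real)(1 + π), so π = 1.0180 / 0.9710 − 1 = 0.04840.

4.84%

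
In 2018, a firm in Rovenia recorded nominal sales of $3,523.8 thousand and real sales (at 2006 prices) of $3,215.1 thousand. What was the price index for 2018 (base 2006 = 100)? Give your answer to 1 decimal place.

109.6

price index = (Nominal / Real) × 100 = 3523.8 / 3215.1 × 100 = 109.60.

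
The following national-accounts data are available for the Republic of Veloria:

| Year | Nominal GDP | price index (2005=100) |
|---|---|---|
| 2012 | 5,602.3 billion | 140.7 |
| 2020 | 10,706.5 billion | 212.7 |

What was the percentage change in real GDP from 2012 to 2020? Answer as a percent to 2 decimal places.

26.42%

Real GDP 2012 = 5602.3 / 1.407 = 3981.73.
Real GDP 2020 = 10706.5 / 2.127 = 5033.62.
Real growth = 5033.62 / 3981.73 − 1 = 0.2642.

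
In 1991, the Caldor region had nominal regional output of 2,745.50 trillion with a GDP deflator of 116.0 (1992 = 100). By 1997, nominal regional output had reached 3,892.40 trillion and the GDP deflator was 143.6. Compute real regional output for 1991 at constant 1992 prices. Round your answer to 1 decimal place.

Real regional output = Nominal / (GDP deflator/100) = 2745.50 / 1.160 = 2366.81.

2,366.8 trillion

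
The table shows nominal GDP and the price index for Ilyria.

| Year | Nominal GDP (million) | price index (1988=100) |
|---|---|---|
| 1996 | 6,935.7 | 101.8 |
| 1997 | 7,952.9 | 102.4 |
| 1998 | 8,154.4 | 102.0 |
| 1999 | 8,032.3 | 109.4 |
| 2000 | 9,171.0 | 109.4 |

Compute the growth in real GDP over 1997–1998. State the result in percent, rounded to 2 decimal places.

Real GDP 1997 = 7952.9/1.024 = 7766.50.
Real GDP 1998 = 8154.4/1.020 = 7994.51.
Change = 7994.51/7766.50 − 1 = 0.0294.

2.94%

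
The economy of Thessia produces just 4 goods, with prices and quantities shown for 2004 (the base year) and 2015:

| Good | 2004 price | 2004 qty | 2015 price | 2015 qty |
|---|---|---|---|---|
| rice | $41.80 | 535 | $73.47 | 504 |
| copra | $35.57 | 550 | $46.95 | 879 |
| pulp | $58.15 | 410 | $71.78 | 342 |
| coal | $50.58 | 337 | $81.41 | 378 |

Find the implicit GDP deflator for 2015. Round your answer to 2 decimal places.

146.29

Nominal GDP 2015 = 73.47·504 + 46.95·879 + 71.78·342 + 81.41·378 = 133619.67.
Real GDP 2015 (at 2004 prices) = 41.80·504 + 35.57·879 + 58.15·342 + 50.58·378 = 91339.77.
Deflator = Nominal/Real × 100 = 133619.67/91339.77 × 100 = 146.289.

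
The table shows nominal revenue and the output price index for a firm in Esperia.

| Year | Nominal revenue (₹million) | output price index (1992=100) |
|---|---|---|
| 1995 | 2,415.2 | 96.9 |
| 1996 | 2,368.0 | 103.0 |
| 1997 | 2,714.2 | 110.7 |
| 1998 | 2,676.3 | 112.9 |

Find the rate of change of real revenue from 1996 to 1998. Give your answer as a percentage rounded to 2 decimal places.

3.11%

Real revenue 1996 = 2368.0/1.030 = 2299.03.
Real revenue 1998 = 2676.3/1.129 = 2370.50.
Change = 2370.50/2299.03 − 1 = 0.0311.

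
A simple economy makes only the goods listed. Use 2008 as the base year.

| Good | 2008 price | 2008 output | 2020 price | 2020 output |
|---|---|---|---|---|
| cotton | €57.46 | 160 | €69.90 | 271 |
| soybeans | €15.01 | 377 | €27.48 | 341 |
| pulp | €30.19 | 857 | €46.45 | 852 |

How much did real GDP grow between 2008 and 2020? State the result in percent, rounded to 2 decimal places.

13.96%

Real GDP 2008 = Nominal GDP 2008 = 57.46·160 + 15.01·377 + 30.19·857 = 40725.20.
Real GDP 2020 (at 2008 prices) = 57.46·271 + 15.01·341 + 30.19·852 = 46411.95.
Real growth = 46411.95/40725.20 − 1 = 0.1396.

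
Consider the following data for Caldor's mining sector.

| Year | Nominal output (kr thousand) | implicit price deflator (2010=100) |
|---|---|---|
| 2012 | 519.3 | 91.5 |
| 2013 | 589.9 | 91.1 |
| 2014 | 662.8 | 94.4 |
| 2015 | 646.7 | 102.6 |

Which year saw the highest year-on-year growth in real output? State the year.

2013: real = 589.9/0.911 = 647.53; growth vs 2012 (567.54) = 14.09%.
2014: real = 662.8/0.944 = 702.12; growth vs 2013 (647.53) = 8.43%.
2015: real = 646.7/1.026 = 630.31; growth vs 2014 (702.12) = -10.23%.

2013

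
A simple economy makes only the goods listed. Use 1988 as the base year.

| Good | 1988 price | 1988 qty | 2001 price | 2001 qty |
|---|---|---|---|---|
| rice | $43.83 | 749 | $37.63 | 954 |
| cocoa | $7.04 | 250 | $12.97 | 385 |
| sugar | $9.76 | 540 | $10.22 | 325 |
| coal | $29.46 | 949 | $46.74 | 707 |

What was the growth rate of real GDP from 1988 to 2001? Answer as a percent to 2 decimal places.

1.04%

Real GDP 1988 = Nominal GDP 1988 = 43.83·749 + 7.04·250 + 9.76·540 + 29.46·949 = 67816.61.
Real GDP 2001 (at 1988 prices) = 43.83·954 + 7.04·385 + 9.76·325 + 29.46·707 = 68524.44.
Real growth = 68524.44/67816.61 − 1 = 0.0104.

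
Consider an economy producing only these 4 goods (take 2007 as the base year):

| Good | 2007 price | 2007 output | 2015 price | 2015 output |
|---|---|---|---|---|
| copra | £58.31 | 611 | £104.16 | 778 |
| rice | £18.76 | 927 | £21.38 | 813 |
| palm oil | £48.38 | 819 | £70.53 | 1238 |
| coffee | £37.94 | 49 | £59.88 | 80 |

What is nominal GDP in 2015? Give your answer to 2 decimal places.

£190524.96

Nominal GDP 2015 = Σ (p_2015 × q_2015) = 104.16·778 + 21.38·813 + 70.53·1238 + 59.88·80 = 190524.96.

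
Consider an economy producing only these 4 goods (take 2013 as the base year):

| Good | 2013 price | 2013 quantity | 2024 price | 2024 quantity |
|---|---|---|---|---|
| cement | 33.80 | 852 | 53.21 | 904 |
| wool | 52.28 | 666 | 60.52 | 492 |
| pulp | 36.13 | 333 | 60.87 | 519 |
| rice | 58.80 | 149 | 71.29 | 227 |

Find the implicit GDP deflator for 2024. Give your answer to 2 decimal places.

142.18

Nominal GDP 2024 = 53.21·904 + 60.52·492 + 60.87·519 + 71.29·227 = 125652.04.
Real GDP 2024 (at 2013 prices) = 33.80·904 + 52.28·492 + 36.13·519 + 58.80·227 = 88376.03.
Deflator = Nominal/Real × 100 = 125652.04/88376.03 × 100 = 142.179.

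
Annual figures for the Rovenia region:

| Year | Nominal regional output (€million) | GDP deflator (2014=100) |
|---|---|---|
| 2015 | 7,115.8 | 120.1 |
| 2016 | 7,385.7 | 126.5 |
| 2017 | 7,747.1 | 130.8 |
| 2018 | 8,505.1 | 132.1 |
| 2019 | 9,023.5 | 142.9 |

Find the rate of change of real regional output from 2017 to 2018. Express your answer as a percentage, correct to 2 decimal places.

8.70%

Real regional output 2017 = 7747.1/1.308 = 5922.86.
Real regional output 2018 = 8505.1/1.321 = 6438.38.
Change = 6438.38/5922.86 − 1 = 0.0870.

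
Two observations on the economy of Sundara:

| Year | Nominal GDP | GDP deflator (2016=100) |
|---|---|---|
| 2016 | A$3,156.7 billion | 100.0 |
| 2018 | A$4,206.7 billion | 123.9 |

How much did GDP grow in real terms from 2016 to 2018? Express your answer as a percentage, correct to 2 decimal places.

Deflate each year: 2016 → 3156.7/1.000 = 3156.70; 2018 → 4206.7/1.239 = 3395.24.
So real GDP changed by 3395.24/3156.70 − 1 = 0.0756, i.e. 7.56%.

7.56%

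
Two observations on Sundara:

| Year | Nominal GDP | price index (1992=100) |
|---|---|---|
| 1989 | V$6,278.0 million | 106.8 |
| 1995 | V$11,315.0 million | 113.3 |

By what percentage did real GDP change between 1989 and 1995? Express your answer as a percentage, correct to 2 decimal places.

69.89%

Real GDP 1989 = 6278.0 / 1.068 = 5878.28.
Real GDP 1995 = 11315.0 / 1.133 = 9986.76.
Real growth = 9986.76 / 5878.28 − 1 = 0.6989.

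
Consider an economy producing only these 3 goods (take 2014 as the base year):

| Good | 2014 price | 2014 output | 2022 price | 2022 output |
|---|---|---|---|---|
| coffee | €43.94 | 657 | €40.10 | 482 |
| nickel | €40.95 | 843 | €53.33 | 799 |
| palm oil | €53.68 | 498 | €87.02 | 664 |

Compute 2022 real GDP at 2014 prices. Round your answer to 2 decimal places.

€89541.65

Real GDP 2022 = Σ (p_2014 × q_2022) = 43.94·482 + 40.95·799 + 53.68·664 = 89541.65.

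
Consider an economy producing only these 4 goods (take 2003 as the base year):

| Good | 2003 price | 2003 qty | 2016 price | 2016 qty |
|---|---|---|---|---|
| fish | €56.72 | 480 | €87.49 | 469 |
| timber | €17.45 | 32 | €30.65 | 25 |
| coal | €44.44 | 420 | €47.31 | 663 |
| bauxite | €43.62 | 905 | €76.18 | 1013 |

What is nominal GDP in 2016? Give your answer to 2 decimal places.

€150335.93

Nominal GDP 2016 = Σ (p_2016 × q_2016) = 87.49·469 + 30.65·25 + 47.31·663 + 76.18·1013 = 150335.93.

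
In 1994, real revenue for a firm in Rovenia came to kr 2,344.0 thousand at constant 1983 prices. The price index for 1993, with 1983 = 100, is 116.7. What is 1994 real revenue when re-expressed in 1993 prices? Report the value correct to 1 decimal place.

kr 2,735.4 thousand

Real revenue in 1993 prices = Real revenue in 1983 prices × (P_1993/P_1983) = 2344.0 × 1.167 = 2735.45.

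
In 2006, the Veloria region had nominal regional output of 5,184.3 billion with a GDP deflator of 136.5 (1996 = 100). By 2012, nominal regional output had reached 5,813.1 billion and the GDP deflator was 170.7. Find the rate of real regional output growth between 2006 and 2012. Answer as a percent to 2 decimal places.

Deflate each year: 2006 → 5184.3/1.365 = 3798.02; 2012 → 5813.1/1.707 = 3405.45.
So real regional output changed by 3405.45/3798.02 − 1 = -0.1034, i.e. -10.34%.

-10.34%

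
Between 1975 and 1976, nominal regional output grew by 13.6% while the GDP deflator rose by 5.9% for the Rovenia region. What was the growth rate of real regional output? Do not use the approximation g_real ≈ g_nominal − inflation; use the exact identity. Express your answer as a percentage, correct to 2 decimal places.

(1 + g_nom) = (1 + g_real)(1 + π), so g_real = 1.1360 / 1.0590 − 1 = 0.07271.

7.27%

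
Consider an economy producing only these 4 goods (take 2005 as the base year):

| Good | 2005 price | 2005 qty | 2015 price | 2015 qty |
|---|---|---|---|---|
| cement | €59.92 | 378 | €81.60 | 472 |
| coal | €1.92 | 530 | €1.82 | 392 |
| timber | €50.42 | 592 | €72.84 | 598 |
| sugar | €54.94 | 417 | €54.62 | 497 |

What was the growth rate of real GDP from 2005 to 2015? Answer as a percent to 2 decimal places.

13.17%

Real GDP 2005 = Nominal GDP 2005 = 59.92·378 + 1.92·530 + 50.42·592 + 54.94·417 = 76425.98.
Real GDP 2015 (at 2005 prices) = 59.92·472 + 1.92·392 + 50.42·598 + 54.94·497 = 86491.22.
Real growth = 86491.22/76425.98 − 1 = 0.1317.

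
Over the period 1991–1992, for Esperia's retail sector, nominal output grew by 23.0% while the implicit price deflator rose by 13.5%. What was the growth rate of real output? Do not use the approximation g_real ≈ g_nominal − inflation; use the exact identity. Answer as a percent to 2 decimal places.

(1 + g_nom) = (1 + g_real)(1 + π), so g_real = 1.2300 / 1.1350 − 1 = 0.08370.

8.37%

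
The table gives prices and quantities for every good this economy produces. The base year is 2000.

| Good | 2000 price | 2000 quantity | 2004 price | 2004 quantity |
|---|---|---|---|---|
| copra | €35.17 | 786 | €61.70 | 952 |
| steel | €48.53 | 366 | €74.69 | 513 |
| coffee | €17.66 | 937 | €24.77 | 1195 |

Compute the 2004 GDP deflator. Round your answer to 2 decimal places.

Nominal GDP 2004 = 61.70·952 + 74.69·513 + 24.77·1195 = 126654.52.
Real GDP 2004 (at 2000 prices) = 35.17·952 + 48.53·513 + 17.66·1195 = 79481.43.
Deflator = Nominal/Real × 100 = 126654.52/79481.43 × 100 = 159.351.

159.35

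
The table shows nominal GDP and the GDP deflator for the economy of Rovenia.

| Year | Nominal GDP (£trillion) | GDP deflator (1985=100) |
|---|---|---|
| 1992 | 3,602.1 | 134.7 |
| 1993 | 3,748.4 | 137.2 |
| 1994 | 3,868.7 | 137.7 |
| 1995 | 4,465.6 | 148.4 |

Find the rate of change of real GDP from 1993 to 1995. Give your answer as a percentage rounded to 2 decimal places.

10.14%

Real GDP 1993 = 3748.4/1.372 = 2732.07.
Real GDP 1995 = 4465.6/1.484 = 3009.16.
Change = 3009.16/2732.07 − 1 = 0.1014.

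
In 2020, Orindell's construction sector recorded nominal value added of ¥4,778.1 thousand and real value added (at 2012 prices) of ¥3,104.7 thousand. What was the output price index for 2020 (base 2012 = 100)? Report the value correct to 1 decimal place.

153.9

output price index = (Nominal / Real) × 100 = 4778.1 / 3104.7 × 100 = 153.90.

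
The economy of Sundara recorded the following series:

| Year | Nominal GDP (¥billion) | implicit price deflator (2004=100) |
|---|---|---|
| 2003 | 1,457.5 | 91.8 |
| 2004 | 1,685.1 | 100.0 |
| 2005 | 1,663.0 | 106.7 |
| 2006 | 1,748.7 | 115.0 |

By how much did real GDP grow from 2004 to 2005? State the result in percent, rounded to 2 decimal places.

Real GDP 2004 = 1685.1/1.000 = 1685.10.
Real GDP 2005 = 1663.0/1.067 = 1558.58.
Change = 1558.58/1685.10 − 1 = -0.0751.

-7.51%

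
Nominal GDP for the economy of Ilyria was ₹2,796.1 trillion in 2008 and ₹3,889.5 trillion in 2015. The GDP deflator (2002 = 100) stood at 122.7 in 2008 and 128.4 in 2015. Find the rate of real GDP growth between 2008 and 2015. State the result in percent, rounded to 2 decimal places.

Deflate each year: 2008 → 2796.1/1.227 = 2278.81; 2015 → 3889.5/1.284 = 3029.21.
So real GDP changed by 3029.21/2278.81 − 1 = 0.3293, i.e. 32.93%.

32.93%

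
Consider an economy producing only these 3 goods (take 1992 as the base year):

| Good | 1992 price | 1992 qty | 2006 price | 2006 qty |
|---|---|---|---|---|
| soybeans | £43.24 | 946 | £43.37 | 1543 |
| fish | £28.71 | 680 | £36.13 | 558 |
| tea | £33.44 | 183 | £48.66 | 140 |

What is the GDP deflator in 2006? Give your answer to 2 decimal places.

107.40

Nominal GDP 2006 = 43.37·1543 + 36.13·558 + 48.66·140 = 93892.85.
Real GDP 2006 (at 1992 prices) = 43.24·1543 + 28.71·558 + 33.44·140 = 87421.10.
Deflator = Nominal/Real × 100 = 93892.85/87421.10 × 100 = 107.403.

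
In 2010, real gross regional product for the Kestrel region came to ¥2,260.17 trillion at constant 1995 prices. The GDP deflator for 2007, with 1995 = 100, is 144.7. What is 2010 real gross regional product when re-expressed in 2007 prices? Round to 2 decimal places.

¥3,270.47 trillion

Real gross regional product in 2007 prices = Real gross regional product in 1995 prices × (P_2007/P_1995) = 2260.17 × 1.447 = 3270.47.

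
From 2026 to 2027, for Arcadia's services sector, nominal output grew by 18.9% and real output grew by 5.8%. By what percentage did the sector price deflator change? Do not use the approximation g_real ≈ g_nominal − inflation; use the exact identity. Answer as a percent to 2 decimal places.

12.38%

(1 + g_nom) = (1 + g_real)(1 + π), so π = 1.1890 / 1.0580 − 1 = 0.12382.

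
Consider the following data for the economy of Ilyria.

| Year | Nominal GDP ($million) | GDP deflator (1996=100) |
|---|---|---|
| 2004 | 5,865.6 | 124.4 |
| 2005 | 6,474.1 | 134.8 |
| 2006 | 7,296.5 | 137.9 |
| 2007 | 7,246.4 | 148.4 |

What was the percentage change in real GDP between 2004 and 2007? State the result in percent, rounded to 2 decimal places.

3.56%

Real GDP 2004 = 5865.6/1.244 = 4715.11.
Real GDP 2007 = 7246.4/1.484 = 4883.02.
Change = 4883.02/4715.11 − 1 = 0.0356.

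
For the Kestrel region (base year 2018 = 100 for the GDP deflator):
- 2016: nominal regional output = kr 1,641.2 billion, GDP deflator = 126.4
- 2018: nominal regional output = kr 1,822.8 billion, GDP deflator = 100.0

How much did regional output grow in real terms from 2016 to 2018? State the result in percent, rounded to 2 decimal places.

Deflate each year: 2016 → 1641.2/1.264 = 1298.42; 2018 → 1822.8/1.000 = 1822.80.
So real regional output changed by 1822.80/1298.42 − 1 = 0.4039, i.e. 40.39%.

40.39%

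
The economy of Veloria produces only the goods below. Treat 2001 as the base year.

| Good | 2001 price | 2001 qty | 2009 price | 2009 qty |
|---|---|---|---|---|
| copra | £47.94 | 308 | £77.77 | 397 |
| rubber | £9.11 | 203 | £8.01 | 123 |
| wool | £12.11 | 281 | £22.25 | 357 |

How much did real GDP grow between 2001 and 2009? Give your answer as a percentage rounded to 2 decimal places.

Real GDP 2001 = Nominal GDP 2001 = 47.94·308 + 9.11·203 + 12.11·281 = 20017.76.
Real GDP 2009 (at 2001 prices) = 47.94·397 + 9.11·123 + 12.11·357 = 24475.98.
Real growth = 24475.98/20017.76 − 1 = 0.2227.

22.27%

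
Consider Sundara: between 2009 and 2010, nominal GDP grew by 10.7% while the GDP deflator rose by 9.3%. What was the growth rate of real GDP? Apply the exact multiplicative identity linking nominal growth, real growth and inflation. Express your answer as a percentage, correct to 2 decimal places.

1.28%

(1 + g_nom) = (1 + g_real)(1 + π), so g_real = 1.1070 / 1.0930 − 1 = 0.01281.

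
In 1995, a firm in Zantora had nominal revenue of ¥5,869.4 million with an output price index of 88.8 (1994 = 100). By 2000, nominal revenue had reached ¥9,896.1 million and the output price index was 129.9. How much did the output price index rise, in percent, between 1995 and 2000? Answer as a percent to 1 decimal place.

46.3%

Price-level change = 129.9 / 88.8 − 1 = 0.4628.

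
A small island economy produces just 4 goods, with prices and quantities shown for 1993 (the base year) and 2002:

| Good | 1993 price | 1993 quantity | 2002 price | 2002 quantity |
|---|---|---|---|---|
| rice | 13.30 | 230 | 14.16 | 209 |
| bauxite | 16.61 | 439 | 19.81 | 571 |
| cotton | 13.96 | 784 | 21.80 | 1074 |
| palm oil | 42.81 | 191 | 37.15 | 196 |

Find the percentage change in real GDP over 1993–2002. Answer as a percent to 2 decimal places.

Real GDP 1993 = Nominal GDP 1993 = 13.30·230 + 16.61·439 + 13.96·784 + 42.81·191 = 29472.14.
Real GDP 2002 (at 1993 prices) = 13.30·209 + 16.61·571 + 13.96·1074 + 42.81·196 = 35647.81.
Real growth = 35647.81/29472.14 − 1 = 0.2095.

20.95%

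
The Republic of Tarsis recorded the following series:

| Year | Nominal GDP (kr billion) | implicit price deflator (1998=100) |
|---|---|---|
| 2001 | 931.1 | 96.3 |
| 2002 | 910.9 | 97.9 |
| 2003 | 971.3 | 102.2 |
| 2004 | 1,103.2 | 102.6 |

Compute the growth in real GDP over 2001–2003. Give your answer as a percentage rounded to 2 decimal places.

-1.70%

Real GDP 2001 = 931.1/0.963 = 966.87.
Real GDP 2003 = 971.3/1.022 = 950.39.
Change = 950.39/966.87 − 1 = -0.0170.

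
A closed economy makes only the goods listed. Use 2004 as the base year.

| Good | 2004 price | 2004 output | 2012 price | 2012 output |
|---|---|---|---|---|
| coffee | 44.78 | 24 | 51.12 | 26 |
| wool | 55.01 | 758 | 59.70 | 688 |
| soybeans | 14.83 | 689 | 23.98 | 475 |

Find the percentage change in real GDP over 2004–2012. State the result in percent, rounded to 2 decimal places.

Real GDP 2004 = Nominal GDP 2004 = 44.78·24 + 55.01·758 + 14.83·689 = 52990.17.
Real GDP 2012 (at 2004 prices) = 44.78·26 + 55.01·688 + 14.83·475 = 46055.41.
Real growth = 46055.41/52990.17 − 1 = -0.1309.

-13.09%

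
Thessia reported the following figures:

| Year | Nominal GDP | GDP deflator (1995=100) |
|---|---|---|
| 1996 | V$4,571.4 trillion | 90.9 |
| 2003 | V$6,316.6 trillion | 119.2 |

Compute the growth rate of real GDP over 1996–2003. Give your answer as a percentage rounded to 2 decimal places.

Deflate each year: 1996 → 4571.4/0.909 = 5029.04; 2003 → 6316.6/1.192 = 5299.16.
So real GDP changed by 5299.16/5029.04 − 1 = 0.0537, i.e. 5.37%.

5.37%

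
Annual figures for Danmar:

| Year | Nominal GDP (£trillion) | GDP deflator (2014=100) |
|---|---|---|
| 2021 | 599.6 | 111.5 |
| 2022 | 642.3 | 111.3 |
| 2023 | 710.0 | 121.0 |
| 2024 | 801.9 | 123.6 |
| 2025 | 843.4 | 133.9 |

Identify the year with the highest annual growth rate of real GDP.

2024

2022: real = 642.3/1.113 = 577.09; growth vs 2021 (537.76) = 7.31%.
2023: real = 710.0/1.210 = 586.78; growth vs 2022 (577.09) = 1.68%.
2024: real = 801.9/1.236 = 648.79; growth vs 2023 (586.78) = 10.57%.
2025: real = 843.4/1.339 = 629.87; growth vs 2024 (648.79) = -2.92%.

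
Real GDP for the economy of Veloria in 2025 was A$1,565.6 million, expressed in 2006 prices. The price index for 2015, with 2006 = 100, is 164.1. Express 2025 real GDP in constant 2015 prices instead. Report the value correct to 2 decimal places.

Real GDP in 2015 prices = Real GDP in 2006 prices × (P_2015/P_2006) = 1565.6 × 1.641 = 2569.15.

A$2,569.15 million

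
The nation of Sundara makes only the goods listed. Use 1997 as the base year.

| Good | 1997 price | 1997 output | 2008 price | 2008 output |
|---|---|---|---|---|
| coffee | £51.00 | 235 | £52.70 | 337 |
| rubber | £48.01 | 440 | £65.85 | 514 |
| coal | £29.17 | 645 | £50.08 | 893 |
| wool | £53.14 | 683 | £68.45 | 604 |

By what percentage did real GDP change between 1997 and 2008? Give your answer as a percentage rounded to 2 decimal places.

13.37%

Real GDP 1997 = Nominal GDP 1997 = 51.00·235 + 48.01·440 + 29.17·645 + 53.14·683 = 88218.67.
Real GDP 2008 (at 1997 prices) = 51.00·337 + 48.01·514 + 29.17·893 + 53.14·604 = 100009.51.
Real growth = 100009.51/88218.67 − 1 = 0.1337.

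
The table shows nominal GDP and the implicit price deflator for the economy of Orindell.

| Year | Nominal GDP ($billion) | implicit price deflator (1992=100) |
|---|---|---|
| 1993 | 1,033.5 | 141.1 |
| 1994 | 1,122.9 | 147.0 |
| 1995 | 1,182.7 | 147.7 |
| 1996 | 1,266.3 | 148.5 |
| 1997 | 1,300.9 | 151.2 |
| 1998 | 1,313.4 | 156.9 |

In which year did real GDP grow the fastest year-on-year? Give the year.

1994: real = 1122.9/1.470 = 763.88; growth vs 1993 (732.46) = 4.29%.
1995: real = 1182.7/1.477 = 800.74; growth vs 1994 (763.88) = 4.83%.
1996: real = 1266.3/1.485 = 852.73; growth vs 1995 (800.74) = 6.49%.
1997: real = 1300.9/1.512 = 860.38; growth vs 1996 (852.73) = 0.90%.
1998: real = 1313.4/1.569 = 837.09; growth vs 1997 (860.38) = -2.71%.

1996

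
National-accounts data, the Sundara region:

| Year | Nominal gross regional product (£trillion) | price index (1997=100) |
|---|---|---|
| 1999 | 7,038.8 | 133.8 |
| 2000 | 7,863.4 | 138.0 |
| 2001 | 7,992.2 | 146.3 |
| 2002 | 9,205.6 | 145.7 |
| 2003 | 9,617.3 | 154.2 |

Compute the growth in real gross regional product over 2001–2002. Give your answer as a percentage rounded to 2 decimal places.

15.66%

Real gross regional product 2001 = 7992.2/1.463 = 5462.88.
Real gross regional product 2002 = 9205.6/1.457 = 6318.19.
Change = 6318.19/5462.88 − 1 = 0.1566.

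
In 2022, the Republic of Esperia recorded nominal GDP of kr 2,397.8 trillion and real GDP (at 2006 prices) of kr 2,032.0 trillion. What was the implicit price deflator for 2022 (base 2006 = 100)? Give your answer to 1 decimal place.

implicit price deflator = (Nominal / Real) × 100 = 2397.8 / 2032.0 × 100 = 118.00.

118.0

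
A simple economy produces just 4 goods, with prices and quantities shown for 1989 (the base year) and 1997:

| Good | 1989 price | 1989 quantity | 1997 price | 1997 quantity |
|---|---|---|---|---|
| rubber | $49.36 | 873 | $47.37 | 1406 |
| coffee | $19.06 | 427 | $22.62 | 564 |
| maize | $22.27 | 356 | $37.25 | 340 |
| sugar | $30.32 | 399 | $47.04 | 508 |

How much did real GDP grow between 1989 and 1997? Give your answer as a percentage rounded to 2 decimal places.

44.72%

Real GDP 1989 = Nominal GDP 1989 = 49.36·873 + 19.06·427 + 22.27·356 + 30.32·399 = 71255.70.
Real GDP 1997 (at 1989 prices) = 49.36·1406 + 19.06·564 + 22.27·340 + 30.32·508 = 103124.36.
Real growth = 103124.36/71255.70 − 1 = 0.4472.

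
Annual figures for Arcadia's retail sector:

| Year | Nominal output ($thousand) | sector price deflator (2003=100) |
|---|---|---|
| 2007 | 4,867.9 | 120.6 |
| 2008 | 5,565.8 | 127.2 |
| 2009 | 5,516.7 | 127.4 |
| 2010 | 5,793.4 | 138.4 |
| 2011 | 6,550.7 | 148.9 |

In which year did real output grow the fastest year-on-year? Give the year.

2008: real = 5565.8/1.272 = 4375.63; growth vs 2007 (4036.40) = 8.40%.
2009: real = 5516.7/1.274 = 4330.22; growth vs 2008 (4375.63) = -1.04%.
2010: real = 5793.4/1.384 = 4185.98; growth vs 2009 (4330.22) = -3.33%.
2011: real = 6550.7/1.489 = 4399.40; growth vs 2010 (4185.98) = 5.10%.

2008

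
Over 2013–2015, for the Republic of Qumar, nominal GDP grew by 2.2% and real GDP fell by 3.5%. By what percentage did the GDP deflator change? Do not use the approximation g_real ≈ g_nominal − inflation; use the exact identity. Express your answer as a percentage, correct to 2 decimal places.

5.91%

(1 + g_nom) = (1 + g_real)(1 + π), so π = 1.0220 / 0.9650 − 1 = 0.05907.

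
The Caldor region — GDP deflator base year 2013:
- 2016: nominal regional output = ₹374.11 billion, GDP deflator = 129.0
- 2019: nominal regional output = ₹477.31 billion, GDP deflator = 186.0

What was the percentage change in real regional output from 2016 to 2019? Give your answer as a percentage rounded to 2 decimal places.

-11.51%

Real regional output 2016 = 374.11 / 1.290 = 290.01.
Real regional output 2019 = 477.31 / 1.860 = 256.62.
Real growth = 256.62 / 290.01 − 1 = -0.1151.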